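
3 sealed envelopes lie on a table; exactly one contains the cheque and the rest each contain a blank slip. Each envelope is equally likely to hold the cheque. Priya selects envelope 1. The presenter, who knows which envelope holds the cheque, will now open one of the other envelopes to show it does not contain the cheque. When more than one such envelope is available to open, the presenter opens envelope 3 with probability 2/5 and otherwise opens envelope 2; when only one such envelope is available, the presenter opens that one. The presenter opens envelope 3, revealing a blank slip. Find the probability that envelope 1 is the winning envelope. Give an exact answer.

Apply Bayes' rule, conditioning on where the cheque actually is.
If it is in envelope 1 (prior 1/3): envelope 3 is available, opened with probability 2/5; weight (1/3)·(2/5) = 2/15.
If it is in envelope 2 (prior 1/3): only envelope 3 is available, probability 1; weight (1/3)·1 = 1/3.
If it is in envelope 3 (prior 1/3): the presenter opened envelope 3, so this case is ruled out; weight (1/3)·0 = 0.
The weights sum to 7/15.
So P(the cheque in envelope 1 | the presenter opened envelope 3) = (2/15) / (7/15) = 2/7.

2/7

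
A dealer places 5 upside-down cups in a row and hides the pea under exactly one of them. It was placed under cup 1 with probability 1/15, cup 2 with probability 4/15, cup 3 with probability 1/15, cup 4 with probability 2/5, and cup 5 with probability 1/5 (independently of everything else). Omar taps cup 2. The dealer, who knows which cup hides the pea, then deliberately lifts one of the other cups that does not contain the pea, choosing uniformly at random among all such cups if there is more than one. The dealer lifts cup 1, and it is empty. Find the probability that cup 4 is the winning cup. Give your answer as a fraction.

6/13

Consider each possible location of the pea in turn.
If it is under cup 1 (prior 1/15): the dealer opened cup 1, so this case is ruled out; weight (1/15)·0 = 0.
If it is under cup 2 (prior 4/15): the dealer has 4 equally likely choices, so probability 1/4; weight (4/15)·(1/4) = 1/15.
If it is under cup 3 (prior 1/15): the dealer has 3 equally likely choices, so probability 1/3; weight (1/15)·(1/3) = 1/45.
If it is under cup 4 (prior 2/5): the dealer has 3 equally likely choices, so probability 1/3; weight (2/5)·(1/3) = 2/15.
If it is under cup 5 (prior 1/5): the dealer has 3 equally likely choices, so probability 1/3; weight (1/5)·(1/3) = 1/15.
The weights sum to 13/45.
So P(the pea under cup 4 | the dealer opened cup 1) = (2/15) / (13/45) = 6/13.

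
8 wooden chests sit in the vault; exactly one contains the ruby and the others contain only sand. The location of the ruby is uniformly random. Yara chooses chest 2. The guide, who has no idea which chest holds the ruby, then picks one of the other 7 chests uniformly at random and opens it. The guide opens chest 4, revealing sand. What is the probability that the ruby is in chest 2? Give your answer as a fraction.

Apply Bayes' rule, conditioning on where the ruby actually is.
If it is in any of chests 1, 2, 3, 5, 6, 7, and 8 (prior 1/8 each): the guide picks chest 4 with probability 1/7 regardless, and it is not the prize; weight (1/8)·(1/7) = 1/56 each.
If it is in chest 4 (prior 1/8): the guide opened chest 4, so this case is ruled out; weight (1/8)·0 = 0.
The weights sum to 1/8.
So P(the ruby in chest 2 | the guide opened chest 4) = (1/56) / (1/8) = 1/7.

1/7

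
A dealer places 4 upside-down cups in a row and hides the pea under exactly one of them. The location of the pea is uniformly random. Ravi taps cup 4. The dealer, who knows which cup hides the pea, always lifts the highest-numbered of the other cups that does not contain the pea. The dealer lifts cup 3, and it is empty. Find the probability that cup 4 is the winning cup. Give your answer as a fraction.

1/3

Condition on the true location of the pea.
If it is under any of cups 1, 2, and 4 (prior 1/4 each): cup 3 is the highest-numbered option available, probability 1; weight (1/4)·1 = 1/4 each.
If it is under cup 3 (prior 1/4): the dealer opened cup 3, so this case is ruled out; weight (1/4)·0 = 0.
The weights sum to 3/4.
So P(the pea under cup 4 | the dealer opened cup 3) = (1/4) / (3/4) = 1/3.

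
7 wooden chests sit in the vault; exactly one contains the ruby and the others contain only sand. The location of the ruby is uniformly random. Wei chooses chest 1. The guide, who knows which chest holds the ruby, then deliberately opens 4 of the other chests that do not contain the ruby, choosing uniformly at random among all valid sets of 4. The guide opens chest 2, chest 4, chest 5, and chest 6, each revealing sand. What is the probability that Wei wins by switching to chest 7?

Condition on the true location of the ruby.
If it is in chest 1 (prior 1/7): the guide has 15 equally likely choices, so probability 1/15; weight (1/7)·(1/15) = 1/105.
If it is in any of chests 2, 4, 5, and 6 (prior 1/7 each): that chest was opened and seen not to hold the prize — ruled out; weight (1/7)·0 = 0 each.
If it is in either of chests 3 and 7 (prior 1/7 each): the guide has 5 equally likely choices, so probability 1/5; weight (1/7)·(1/5) = 1/35 each.
The weights sum to 1/15.
So P(the ruby in chest 7 | the guide opened chest 2, chest 4, chest 5, and chest 6) = (1/35) / (1/15) = 3/7.

3/7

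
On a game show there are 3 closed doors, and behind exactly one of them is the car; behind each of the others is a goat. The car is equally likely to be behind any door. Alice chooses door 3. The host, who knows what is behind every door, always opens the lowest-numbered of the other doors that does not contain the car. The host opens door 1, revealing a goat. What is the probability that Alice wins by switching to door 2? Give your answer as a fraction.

Consider each possible location of the car in turn.
If it is behind door 1 (prior 1/3): the host opened door 1, so this case is ruled out; weight (1/3)·0 = 0.
If it is behind either of doors 2 and 3 (prior 1/3 each): door 1 is the lowest-numbered option available, probability 1; weight (1/3)·1 = 1/3 each.
The weights sum to 2/3.
So P(the car behind door 2 | the host opened door 1) = (1/3) / (2/3) = 1/2.

1/2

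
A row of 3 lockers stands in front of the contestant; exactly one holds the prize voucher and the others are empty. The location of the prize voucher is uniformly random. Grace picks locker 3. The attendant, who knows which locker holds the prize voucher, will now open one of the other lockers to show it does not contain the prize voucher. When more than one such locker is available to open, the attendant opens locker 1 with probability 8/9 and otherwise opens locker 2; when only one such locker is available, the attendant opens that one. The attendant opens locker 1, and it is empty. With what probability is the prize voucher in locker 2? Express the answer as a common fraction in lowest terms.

9/17

Apply Bayes' rule, conditioning on where the prize voucher actually is.
If it is in locker 1 (prior 1/3): the attendant opened locker 1, so this case is ruled out; weight (1/3)·0 = 0.
If it is in locker 2 (prior 1/3): only locker 1 is available, probability 1; weight (1/3)·1 = 1/3.
If it is in locker 3 (prior 1/3): locker 1 is available, opened with probability 8/9; weight (1/3)·(8/9) = 8/27.
The weights sum to 17/27.
So P(the prize voucher in locker 2 | the attendant opened locker 1) = (1/3) / (17/27) = 9/17.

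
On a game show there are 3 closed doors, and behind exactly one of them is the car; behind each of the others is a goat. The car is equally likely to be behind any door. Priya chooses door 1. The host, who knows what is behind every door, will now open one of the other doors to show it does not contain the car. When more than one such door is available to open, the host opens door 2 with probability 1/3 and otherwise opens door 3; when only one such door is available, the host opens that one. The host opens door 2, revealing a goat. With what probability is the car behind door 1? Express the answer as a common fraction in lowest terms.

Apply Bayes' rule, conditioning on where the car actually is.
If it is behind door 1 (prior 1/3): door 2 is available, opened with probability 1/3; weight (1/3)·(1/3) = 1/9.
If it is behind door 2 (prior 1/3): the host opened door 2, so this case is ruled out; weight (1/3)·0 = 0.
If it is behind door 3 (prior 1/3): only door 2 is available, probability 1; weight (1/3)·1 = 1/3.
The weights sum to 4/9.
So P(the car behind door 1 | the host opened door 2) = (1/9) / (4/9) = 1/4.

1/4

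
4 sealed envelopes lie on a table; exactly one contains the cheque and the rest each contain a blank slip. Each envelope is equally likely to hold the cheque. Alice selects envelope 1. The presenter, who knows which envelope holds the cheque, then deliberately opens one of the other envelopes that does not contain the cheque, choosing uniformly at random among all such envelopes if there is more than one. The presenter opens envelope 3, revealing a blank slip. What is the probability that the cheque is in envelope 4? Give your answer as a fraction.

3/8

Condition on the true location of the cheque.
If it is in envelope 1 (prior 1/4): the presenter has 3 equally likely choices, so probability 1/3; weight (1/4)·(1/3) = 1/12.
If it is in either of envelopes 2 and 4 (prior 1/4 each): the presenter has 2 equally likely choices, so probability 1/2; weight (1/4)·(1/2) = 1/8 each.
If it is in envelope 3 (prior 1/4): the presenter opened envelope 3, so this case is ruled out; weight (1/4)·0 = 0.
The weights sum to 1/3.
So P(the cheque in envelope 4 | the presenter opened envelope 3) = (1/8) / (1/3) = 3/8.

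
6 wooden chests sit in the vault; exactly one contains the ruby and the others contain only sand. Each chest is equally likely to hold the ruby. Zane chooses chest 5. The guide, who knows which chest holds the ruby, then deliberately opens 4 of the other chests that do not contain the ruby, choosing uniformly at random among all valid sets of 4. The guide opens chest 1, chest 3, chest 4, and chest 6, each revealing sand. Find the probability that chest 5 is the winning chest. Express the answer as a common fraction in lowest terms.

Consider each possible location of the ruby in turn.
If it is in any of chests 1, 3, 4, and 6 (prior 1/6 each): that chest was opened and seen not to hold the prize — ruled out; weight (1/6)·0 = 0 each.
If it is in chest 2 (prior 1/6): the guide has no choice, probability 1; weight (1/6)·1 = 1/6.
If it is in chest 5 (prior 1/6): the guide has 5 equally likely choices, so probability 1/5; weight (1/6)·(1/5) = 1/30.
The weights sum to 1/5.
So P(the ruby in chest 5 | the guide opened chest 1, chest 3, chest 4, and chest 6) = (1/30) / (1/5) = 1/6.

1/6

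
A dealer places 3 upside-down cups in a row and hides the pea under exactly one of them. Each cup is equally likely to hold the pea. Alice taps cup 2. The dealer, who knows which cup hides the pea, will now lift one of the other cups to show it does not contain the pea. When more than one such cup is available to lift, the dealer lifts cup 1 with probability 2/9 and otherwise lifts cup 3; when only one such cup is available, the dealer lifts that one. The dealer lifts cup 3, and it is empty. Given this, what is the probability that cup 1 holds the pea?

Apply Bayes' rule, conditioning on where the pea actually is.
If it is under cup 1 (prior 1/3): only cup 3 is available, probability 1; weight (1/3)·1 = 1/3.
If it is under cup 2 (prior 1/3): cup 1 is available but not opened, probability 7/9; weight (1/3)·(7/9) = 7/27.
If it is under cup 3 (prior 1/3): the dealer opened cup 3, so this case is ruled out; weight (1/3)·0 = 0.
The weights sum to 16/27.
So P(the pea under cup 1 | the dealer opened cup 3) = (1/3) / (16/27) = 9/16.

9/16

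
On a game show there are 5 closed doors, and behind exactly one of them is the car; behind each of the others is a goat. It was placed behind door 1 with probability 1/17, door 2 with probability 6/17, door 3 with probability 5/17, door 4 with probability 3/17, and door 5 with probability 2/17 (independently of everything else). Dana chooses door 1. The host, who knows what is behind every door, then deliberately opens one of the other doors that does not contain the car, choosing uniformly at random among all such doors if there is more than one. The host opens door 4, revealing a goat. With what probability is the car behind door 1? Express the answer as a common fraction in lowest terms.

Condition on the true location of the car.
If it is behind door 1 (prior 1/17): the host has 4 equally likely choices, so probability 1/4; weight (1/17)·(1/4) = 1/68.
If it is behind door 2 (prior 6/17): the host has 3 equally likely choices, so probability 1/3; weight (6/17)·(1/3) = 2/17.
If it is behind door 3 (prior 5/17): the host has 3 equally likely choices, so probability 1/3; weight (5/17)·(1/3) = 5/51.
If it is behind door 4 (prior 3/17): the host opened door 4, so this case is ruled out; weight (3/17)·0 = 0.
If it is behind door 5 (prior 2/17): the host has 3 equally likely choices, so probability 1/3; weight (2/17)·(1/3) = 2/51.
The weights sum to 55/204.
So P(the car behind door 1 | the host opened door 4) = (1/68) / (55/204) = 3/55.

3/55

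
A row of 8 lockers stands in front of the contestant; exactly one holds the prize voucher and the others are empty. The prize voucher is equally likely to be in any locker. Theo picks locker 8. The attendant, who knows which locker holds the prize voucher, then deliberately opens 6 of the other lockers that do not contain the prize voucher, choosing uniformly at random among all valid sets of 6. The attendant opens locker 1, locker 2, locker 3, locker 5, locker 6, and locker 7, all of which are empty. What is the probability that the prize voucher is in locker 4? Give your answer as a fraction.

Consider each possible location of the prize voucher in turn.
If it is in any of lockers 1, 2, 3, 5, 6, and 7 (prior 1/8 each): that locker was opened and seen not to hold the prize — ruled out; weight (1/8)·0 = 0 each.
If it is in locker 4 (prior 1/8): the attendant has no choice, probability 1; weight (1/8)·1 = 1/8.
If it is in locker 8 (prior 1/8): the attendant has 7 equally likely choices, so probability 1/7; weight (1/8)·(1/7) = 1/56.
The weights sum to 1/7.
So P(the prize voucher in locker 4 | the attendant opened locker 1, locker 2, locker 3, locker 5, locker 6, and locker 7) = (1/8) / (1/7) = 7/8.

7/8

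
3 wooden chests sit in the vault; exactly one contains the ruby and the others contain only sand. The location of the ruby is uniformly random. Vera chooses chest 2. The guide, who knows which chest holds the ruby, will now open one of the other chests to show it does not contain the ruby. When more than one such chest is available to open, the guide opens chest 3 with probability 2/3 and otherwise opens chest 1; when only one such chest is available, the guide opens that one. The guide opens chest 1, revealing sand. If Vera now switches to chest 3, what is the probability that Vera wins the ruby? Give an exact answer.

Apply Bayes' rule, conditioning on where the ruby actually is.
If it is in chest 1 (prior 1/3): the guide opened chest 1, so this case is ruled out; weight (1/3)·0 = 0.
If it is in chest 2 (prior 1/3): chest 3 is available but not opened, probability 1/3; weight (1/3)·(1/3) = 1/9.
If it is in chest 3 (prior 1/3): only chest 1 is available, probability 1; weight (1/3)·1 = 1/3.
The weights sum to 4/9.
So P(the ruby in chest 3 | the guide opened chest 1) = (1/3) / (4/9) = 3/4.

3/4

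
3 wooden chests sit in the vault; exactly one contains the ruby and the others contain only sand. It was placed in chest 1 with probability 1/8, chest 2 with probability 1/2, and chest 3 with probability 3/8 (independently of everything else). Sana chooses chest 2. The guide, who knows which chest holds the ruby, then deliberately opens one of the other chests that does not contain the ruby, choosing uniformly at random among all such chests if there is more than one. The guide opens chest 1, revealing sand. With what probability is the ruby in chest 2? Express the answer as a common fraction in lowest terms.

2/5

Apply Bayes' rule, conditioning on where the ruby actually is.
If it is in chest 1 (prior 1/8): the guide opened chest 1, so this case is ruled out; weight (1/8)·0 = 0.
If it is in chest 2 (prior 1/2): the guide has 2 equally likely choices, so probability 1/2; weight (1/2)·(1/2) = 1/4.
If it is in chest 3 (prior 3/8): the guide has no choice, probability 1; weight (3/8)·1 = 3/8.
The weights sum to 5/8.
So P(the ruby in chest 2 | the guide opened chest 1) = (1/4) / (5/8) = 2/5.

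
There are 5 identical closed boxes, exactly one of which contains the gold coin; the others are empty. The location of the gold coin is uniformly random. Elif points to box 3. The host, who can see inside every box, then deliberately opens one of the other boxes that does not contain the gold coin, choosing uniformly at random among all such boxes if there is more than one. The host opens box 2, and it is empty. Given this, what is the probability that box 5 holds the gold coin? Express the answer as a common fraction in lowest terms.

4/15

Consider each possible location of the gold coin in turn.
If it is in any of boxes 1, 4, and 5 (prior 1/5 each): the host has 3 equally likely choices, so probability 1/3; weight (1/5)·(1/3) = 1/15 each.
If it is in box 2 (prior 1/5): the host opened box 2, so this case is ruled out; weight (1/5)·0 = 0.
If it is in box 3 (prior 1/5): the host has 4 equally likely choices, so probability 1/4; weight (1/5)·(1/4) = 1/20.
The weights sum to 1/4.
So P(the gold coin in box 5 | the host opened box 2) = (1/15) / (1/4) = 4/15.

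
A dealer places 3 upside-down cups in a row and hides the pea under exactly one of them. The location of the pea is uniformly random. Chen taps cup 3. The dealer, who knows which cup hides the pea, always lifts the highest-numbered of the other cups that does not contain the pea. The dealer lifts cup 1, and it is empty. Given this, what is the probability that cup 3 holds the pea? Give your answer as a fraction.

0

Condition on the true location of the pea.
If it is under cup 1 (prior 1/3): the dealer opened cup 1, so this case is ruled out; weight (1/3)·0 = 0.
If it is under cup 2 (prior 1/3): cup 1 is the highest-numbered option available, probability 1; weight (1/3)·1 = 1/3.
If it is under cup 3 (prior 1/3): the dealer would have opened cup 2 instead, probability 0; weight (1/3)·0 = 0.
The weights sum to 1/3.
So P(the pea under cup 3 | the dealer opened cup 1) = 0 / (1/3) = 0.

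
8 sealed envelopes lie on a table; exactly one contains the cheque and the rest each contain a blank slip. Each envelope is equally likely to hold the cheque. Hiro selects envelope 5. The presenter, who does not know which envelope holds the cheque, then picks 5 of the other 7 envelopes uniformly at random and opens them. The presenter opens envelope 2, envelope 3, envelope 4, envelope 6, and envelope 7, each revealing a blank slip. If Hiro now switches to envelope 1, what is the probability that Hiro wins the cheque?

1/3

Consider each possible location of the cheque in turn.
If it is in any of envelopes 1, 5, and 8 (prior 1/8 each): the presenter picks exactly this set with probability 1/21 regardless, and none is the prize; weight (1/8)·(1/21) = 1/168 each.
If it is in any of envelopes 2, 3, 4, 6, and 7 (prior 1/8 each): that envelope was opened and seen not to hold the prize — ruled out; weight (1/8)·0 = 0 each.
The weights sum to 1/56.
So P(the cheque in envelope 1 | the presenter opened envelope 2, envelope 3, envelope 4, envelope 6, and envelope 7) = (1/168) / (1/56) = 1/3.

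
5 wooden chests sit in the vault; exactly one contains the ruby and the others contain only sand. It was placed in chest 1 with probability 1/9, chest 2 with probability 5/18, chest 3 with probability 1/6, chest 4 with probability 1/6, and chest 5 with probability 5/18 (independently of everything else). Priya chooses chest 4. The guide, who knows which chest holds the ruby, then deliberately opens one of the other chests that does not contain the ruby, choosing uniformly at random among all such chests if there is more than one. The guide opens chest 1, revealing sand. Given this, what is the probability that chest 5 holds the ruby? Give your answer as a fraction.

Condition on the true location of the ruby.
If it is in chest 1 (prior 1/9): the guide opened chest 1, so this case is ruled out; weight (1/9)·0 = 0.
If it is in either of chests 2 and 5 (prior 5/18 each): the guide has 3 equally likely choices, so probability 1/3; weight (5/18)·(1/3) = 5/54 each.
If it is in chest 3 (prior 1/6): the guide has 3 equally likely choices, so probability 1/3; weight (1/6)·(1/3) = 1/18.
If it is in chest 4 (prior 1/6): the guide has 4 equally likely choices, so probability 1/4; weight (1/6)·(1/4) = 1/24.
The weights sum to 61/216.
So P(the ruby in chest 5 | the guide opened chest 1) = (5/54) / (61/216) = 20/61.

20/61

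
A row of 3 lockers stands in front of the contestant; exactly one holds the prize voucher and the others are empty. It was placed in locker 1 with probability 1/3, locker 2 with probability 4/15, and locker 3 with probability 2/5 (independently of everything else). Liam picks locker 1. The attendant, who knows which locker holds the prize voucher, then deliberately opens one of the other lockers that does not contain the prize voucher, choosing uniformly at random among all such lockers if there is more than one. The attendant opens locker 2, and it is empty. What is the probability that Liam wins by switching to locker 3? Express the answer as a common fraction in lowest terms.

Consider each possible location of the prize voucher in turn.
If it is in locker 1 (prior 1/3): the attendant has 2 equally likely choices, so probability 1/2; weight (1/3)·(1/2) = 1/6.
If it is in locker 2 (prior 4/15): the attendant opened locker 2, so this case is ruled out; weight (4/15)·0 = 0.
If it is in locker 3 (prior 2/5): the attendant has no choice, probability 1; weight (2/5)·1 = 2/5.
The weights sum to 17/30.
So P(the prize voucher in locker 3 | the attendant opened locker 2) = (2/5) / (17/30) = 12/17.

12/17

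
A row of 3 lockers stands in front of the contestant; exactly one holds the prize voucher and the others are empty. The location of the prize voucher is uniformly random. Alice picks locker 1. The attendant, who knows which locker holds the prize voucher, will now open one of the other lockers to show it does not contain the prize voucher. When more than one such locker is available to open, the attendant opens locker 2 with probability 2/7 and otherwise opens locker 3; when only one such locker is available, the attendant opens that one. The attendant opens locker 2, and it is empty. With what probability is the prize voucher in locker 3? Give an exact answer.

7/9

Apply Bayes' rule, conditioning on where the prize voucher actually is.
If it is in locker 1 (prior 1/3): locker 2 is available, opened with probability 2/7; weight (1/3)·(2/7) = 2/21.
If it is in locker 2 (prior 1/3): the attendant opened locker 2, so this case is ruled out; weight (1/3)·0 = 0.
If it is in locker 3 (prior 1/3): only locker 2 is available, probability 1; weight (1/3)·1 = 1/3.
The weights sum to 3/7.
So P(the prize voucher in locker 3 | the attendant opened locker 2) = (1/3) / (3/7) = 7/9.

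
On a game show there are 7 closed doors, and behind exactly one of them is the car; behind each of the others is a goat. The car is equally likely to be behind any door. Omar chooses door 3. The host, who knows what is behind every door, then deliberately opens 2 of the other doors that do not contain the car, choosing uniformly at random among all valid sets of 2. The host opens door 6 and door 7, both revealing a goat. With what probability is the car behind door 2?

Condition on the true location of the car.
If it is behind any of doors 1, 2, 4, and 5 (prior 1/7 each): the host has 10 equally likely choices, so probability 1/10; weight (1/7)·(1/10) = 1/70 each.
If it is behind door 3 (prior 1/7): the host has 15 equally likely choices, so probability 1/15; weight (1/7)·(1/15) = 1/105.
If it is behind either of doors 6 and 7 (prior 1/7 each): that door was opened and seen not to hold the prize — ruled out; weight (1/7)·0 = 0 each.
The weights sum to 1/15.
So P(the car behind door 2 | the host opened door 6 and door 7) = (1/70) / (1/15) = 3/14.

3/14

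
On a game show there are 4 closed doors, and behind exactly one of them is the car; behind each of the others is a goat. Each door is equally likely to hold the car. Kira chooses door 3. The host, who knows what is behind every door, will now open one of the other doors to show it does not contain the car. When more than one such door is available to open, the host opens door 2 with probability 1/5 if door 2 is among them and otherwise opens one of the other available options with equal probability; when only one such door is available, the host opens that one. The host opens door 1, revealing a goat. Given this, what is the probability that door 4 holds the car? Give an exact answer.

8/17

Apply Bayes' rule, conditioning on where the car actually is.
If it is behind door 1 (prior 1/4): the host opened door 1, so this case is ruled out; weight (1/4)·0 = 0.
If it is behind door 2 (prior 1/4): door 2 holds the prize so is unavailable; the host chooses uniformly among the 2 others, probability 1/2; weight (1/4)·(1/2) = 1/8.
If it is behind door 3 (prior 1/4): door 2 is available but not opened; door 1 gets probability (1 − 1/5)/2 = 2/5; weight (1/4)·(2/5) = 1/10.
If it is behind door 4 (prior 1/4): door 2 is available but not opened, probability 4/5; weight (1/4)·(4/5) = 1/5.
The weights sum to 17/40.
So P(the car behind door 4 | the host opened door 1) = (1/5) / (17/40) = 8/17.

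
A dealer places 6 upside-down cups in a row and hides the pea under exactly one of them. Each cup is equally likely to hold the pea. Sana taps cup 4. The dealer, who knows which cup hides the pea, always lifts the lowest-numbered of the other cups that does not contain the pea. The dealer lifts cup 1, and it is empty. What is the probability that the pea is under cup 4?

1/5

Condition on the true location of the pea.
If it is under cup 1 (prior 1/6): the dealer opened cup 1, so this case is ruled out; weight (1/6)·0 = 0.
If it is under any of cups 2, 3, 4, 5, and 6 (prior 1/6 each): cup 1 is the lowest-numbered option available, probability 1; weight (1/6)·1 = 1/6 each.
The weights sum to 5/6.
So P(the pea under cup 4 | the dealer opened cup 1) = (1/6) / (5/6) = 1/5.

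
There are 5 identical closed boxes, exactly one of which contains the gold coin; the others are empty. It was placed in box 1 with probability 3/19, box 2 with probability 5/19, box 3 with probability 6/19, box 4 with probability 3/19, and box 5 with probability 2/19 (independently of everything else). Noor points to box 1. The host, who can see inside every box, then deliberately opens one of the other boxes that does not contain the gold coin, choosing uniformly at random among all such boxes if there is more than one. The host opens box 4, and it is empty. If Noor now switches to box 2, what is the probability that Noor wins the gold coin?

20/61

Condition on the true location of the gold coin.
If it is in box 1 (prior 3/19): the host has 4 equally likely choices, so probability 1/4; weight (3/19)·(1/4) = 3/76.
If it is in box 2 (prior 5/19): the host has 3 equally likely choices, so probability 1/3; weight (5/19)·(1/3) = 5/57.
If it is in box 3 (prior 6/19): the host has 3 equally likely choices, so probability 1/3; weight (6/19)·(1/3) = 2/19.
If it is in box 4 (prior 3/19): the host opened box 4, so this case is ruled out; weight (3/19)·0 = 0.
If it is in box 5 (prior 2/19): the host has 3 equally likely choices, so probability 1/3; weight (2/19)·(1/3) = 2/57.
The weights sum to 61/228.
So P(the gold coin in box 2 | the host opened box 4) = (5/57) / (61/228) = 20/61.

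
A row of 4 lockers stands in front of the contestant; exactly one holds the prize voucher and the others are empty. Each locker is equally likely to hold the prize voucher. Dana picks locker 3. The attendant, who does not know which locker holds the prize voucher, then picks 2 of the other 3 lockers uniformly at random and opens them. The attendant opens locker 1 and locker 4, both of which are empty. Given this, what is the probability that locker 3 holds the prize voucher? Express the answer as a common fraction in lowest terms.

1/2

Apply Bayes' rule, conditioning on where the prize voucher actually is.
If it is in either of lockers 1 and 4 (prior 1/4 each): that locker was opened and seen not to hold the prize — ruled out; weight (1/4)·0 = 0 each.
If it is in either of lockers 2 and 3 (prior 1/4 each): the attendant picks exactly this set with probability 1/3 regardless, and none is the prize; weight (1/4)·(1/3) = 1/12 each.
The weights sum to 1/6.
So P(the prize voucher in locker 3 | the attendant opened locker 1 and locker 4) = (1/12) / (1/6) = 1/2.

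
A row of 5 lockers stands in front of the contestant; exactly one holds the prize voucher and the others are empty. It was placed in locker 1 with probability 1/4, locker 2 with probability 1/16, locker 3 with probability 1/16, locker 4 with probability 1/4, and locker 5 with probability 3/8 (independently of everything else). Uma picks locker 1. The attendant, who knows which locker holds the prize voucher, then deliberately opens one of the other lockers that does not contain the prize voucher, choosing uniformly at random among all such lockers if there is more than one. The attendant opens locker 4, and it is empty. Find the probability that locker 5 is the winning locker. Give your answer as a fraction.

6/11

Consider each possible location of the prize voucher in turn.
If it is in locker 1 (prior 1/4): the attendant has 4 equally likely choices, so probability 1/4; weight (1/4)·(1/4) = 1/16.
If it is in either of lockers 2 and 3 (prior 1/16 each): the attendant has 3 equally likely choices, so probability 1/3; weight (1/16)·(1/3) = 1/48 each.
If it is in locker 4 (prior 1/4): the attendant opened locker 4, so this case is ruled out; weight (1/4)·0 = 0.
If it is in locker 5 (prior 3/8): the attendant has 3 equally likely choices, so probability 1/3; weight (3/8)·(1/3) = 1/8.
The weights sum to 11/48.
So P(the prize voucher in locker 5 | the attendant opened locker 4) = (1/8) / (11/48) = 6/11.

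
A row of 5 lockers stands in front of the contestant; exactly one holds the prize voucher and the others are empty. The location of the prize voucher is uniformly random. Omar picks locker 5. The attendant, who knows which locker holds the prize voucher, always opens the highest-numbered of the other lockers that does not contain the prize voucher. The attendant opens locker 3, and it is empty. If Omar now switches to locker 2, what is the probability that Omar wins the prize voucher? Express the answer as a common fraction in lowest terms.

Apply Bayes' rule, conditioning on where the prize voucher actually is.
If it is in any of lockers 1, 2, and 5 (prior 1/5 each): the attendant would have opened locker 4 instead, probability 0; weight (1/5)·0 = 0 each.
If it is in locker 3 (prior 1/5): the attendant opened locker 3, so this case is ruled out; weight (1/5)·0 = 0.
If it is in locker 4 (prior 1/5): locker 3 is the highest-numbered option available, probability 1; weight (1/5)·1 = 1/5.
The weights sum to 1/5.
So P(the prize voucher in locker 2 | the attendant opened locker 3) = 0 / (1/5) = 0.

0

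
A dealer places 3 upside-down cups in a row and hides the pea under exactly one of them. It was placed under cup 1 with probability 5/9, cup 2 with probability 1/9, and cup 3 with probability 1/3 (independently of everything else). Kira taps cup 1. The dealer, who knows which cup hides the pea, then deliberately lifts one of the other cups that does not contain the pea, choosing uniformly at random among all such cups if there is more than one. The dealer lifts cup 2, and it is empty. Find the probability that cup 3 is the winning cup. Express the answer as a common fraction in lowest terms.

Consider each possible location of the pea in turn.
If it is under cup 1 (prior 5/9): the dealer has 2 equally likely choices, so probability 1/2; weight (5/9)·(1/2) = 5/18.
If it is under cup 2 (prior 1/9): the dealer opened cup 2, so this case is ruled out; weight (1/9)·0 = 0.
If it is under cup 3 (prior 1/3): the dealer has no choice, probability 1; weight (1/3)·1 = 1/3.
The weights sum to 11/18.
So P(the pea under cup 3 | the dealer opened cup 2) = (1/3) / (11/18) = 6/11.

6/11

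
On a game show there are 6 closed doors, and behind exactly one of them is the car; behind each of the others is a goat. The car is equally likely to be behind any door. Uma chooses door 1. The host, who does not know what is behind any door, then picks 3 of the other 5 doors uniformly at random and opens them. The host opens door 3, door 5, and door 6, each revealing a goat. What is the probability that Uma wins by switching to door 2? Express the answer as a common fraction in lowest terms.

1/3

Consider each possible location of the car in turn.
If it is behind any of doors 1, 2, and 4 (prior 1/6 each): the host picks exactly this set with probability 1/10 regardless, and none is the prize; weight (1/6)·(1/10) = 1/60 each.
If it is behind any of doors 3, 5, and 6 (prior 1/6 each): that door was opened and seen not to hold the prize — ruled out; weight (1/6)·0 = 0 each.
The weights sum to 1/20.
So P(the car behind door 2 | the host opened door 3, door 5, and door 6) = (1/60) / (1/20) = 1/3.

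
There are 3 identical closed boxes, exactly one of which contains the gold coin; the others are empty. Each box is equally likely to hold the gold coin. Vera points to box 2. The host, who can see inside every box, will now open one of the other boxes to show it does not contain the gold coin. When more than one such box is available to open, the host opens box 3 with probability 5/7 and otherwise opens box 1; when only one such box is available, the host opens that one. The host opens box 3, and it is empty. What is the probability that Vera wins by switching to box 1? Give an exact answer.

7/12

Apply Bayes' rule, conditioning on where the gold coin actually is.
If it is in box 1 (prior 1/3): only box 3 is available, probability 1; weight (1/3)·1 = 1/3.
If it is in box 2 (prior 1/3): box 3 is available, opened with probability 5/7; weight (1/3)·(5/7) = 5/21.
If it is in box 3 (prior 1/3): the host opened box 3, so this case is ruled out; weight (1/3)·0 = 0.
The weights sum to 4/7.
So P(the gold coin in box 1 | the host opened box 3) = (1/3) / (4/7) = 7/12.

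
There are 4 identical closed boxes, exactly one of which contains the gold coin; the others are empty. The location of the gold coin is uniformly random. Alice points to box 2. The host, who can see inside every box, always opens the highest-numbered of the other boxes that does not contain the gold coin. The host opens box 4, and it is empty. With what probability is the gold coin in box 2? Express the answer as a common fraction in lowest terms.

Condition on the true location of the gold coin.
If it is in any of boxes 1, 2, and 3 (prior 1/4 each): box 4 is the highest-numbered option available, probability 1; weight (1/4)·1 = 1/4 each.
If it is in box 4 (prior 1/4): the host opened box 4, so this case is ruled out; weight (1/4)·0 = 0.
The weights sum to 3/4.
So P(the gold coin in box 2 | the host opened box 4) = (1/4) / (3/4) = 1/3.

1/3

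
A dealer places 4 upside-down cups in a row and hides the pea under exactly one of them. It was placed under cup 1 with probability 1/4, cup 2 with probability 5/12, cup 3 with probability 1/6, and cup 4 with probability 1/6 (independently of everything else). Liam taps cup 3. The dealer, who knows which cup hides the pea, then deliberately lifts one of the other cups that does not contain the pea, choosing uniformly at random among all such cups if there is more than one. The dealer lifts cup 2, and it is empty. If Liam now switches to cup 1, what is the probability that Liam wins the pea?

9/19

Apply Bayes' rule, conditioning on where the pea actually is.
If it is under cup 1 (prior 1/4): the dealer has 2 equally likely choices, so probability 1/2; weight (1/4)·(1/2) = 1/8.
If it is under cup 2 (prior 5/12): the dealer opened cup 2, so this case is ruled out; weight (5/12)·0 = 0.
If it is under cup 3 (prior 1/6): the dealer has 3 equally likely choices, so probability 1/3; weight (1/6)·(1/3) = 1/18.
If it is under cup 4 (prior 1/6): the dealer has 2 equally likely choices, so probability 1/2; weight (1/6)·(1/2) = 1/12.
The weights sum to 19/72.
So P(the pea under cup 1 | the dealer opened cup 2) = (1/8) / (19/72) = 9/19.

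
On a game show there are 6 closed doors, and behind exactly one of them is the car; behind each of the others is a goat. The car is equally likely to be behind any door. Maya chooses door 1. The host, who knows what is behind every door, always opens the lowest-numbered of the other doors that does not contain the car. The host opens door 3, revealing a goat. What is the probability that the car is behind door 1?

Apply Bayes' rule, conditioning on where the car actually is.
If it is behind any of doors 1, 4, 5, and 6 (prior 1/6 each): the host would have opened door 2 instead, probability 0; weight (1/6)·0 = 0 each.
If it is behind door 2 (prior 1/6): door 3 is the lowest-numbered option available, probability 1; weight (1/6)·1 = 1/6.
If it is behind door 3 (prior 1/6): the host opened door 3, so this case is ruled out; weight (1/6)·0 = 0.
The weights sum to 1/6.
So P(the car behind door 1 | the host opened door 3) = 0 / (1/6) = 0.

0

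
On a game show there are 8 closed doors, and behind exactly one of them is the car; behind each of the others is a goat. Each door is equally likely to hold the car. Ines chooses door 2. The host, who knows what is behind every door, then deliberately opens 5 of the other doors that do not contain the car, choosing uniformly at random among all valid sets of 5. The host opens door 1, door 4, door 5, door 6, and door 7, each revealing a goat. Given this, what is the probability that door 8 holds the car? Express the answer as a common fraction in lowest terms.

Consider each possible location of the car in turn.
If it is behind any of doors 1, 4, 5, 6, and 7 (prior 1/8 each): that door was opened and seen not to hold the prize — ruled out; weight (1/8)·0 = 0 each.
If it is behind door 2 (prior 1/8): the host has 21 equally likely choices, so probability 1/21; weight (1/8)·(1/21) = 1/168.
If it is behind either of doors 3 and 8 (prior 1/8 each): the host has 6 equally likely choices, so probability 1/6; weight (1/8)·(1/6) = 1/48 each.
The weights sum to 1/21.
So P(the car behind door 8 | the host opened door 1, door 4, door 5, door 6, and door 7) = (1/48) / (1/21) = 7/16.

7/16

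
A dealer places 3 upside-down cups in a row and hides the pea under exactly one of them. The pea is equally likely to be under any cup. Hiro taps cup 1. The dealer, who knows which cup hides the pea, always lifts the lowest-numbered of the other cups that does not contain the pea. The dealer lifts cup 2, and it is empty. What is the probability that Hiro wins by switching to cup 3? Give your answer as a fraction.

Consider each possible location of the pea in turn.
If it is under either of cups 1 and 3 (prior 1/3 each): cup 2 is the lowest-numbered option available, probability 1; weight (1/3)·1 = 1/3 each.
If it is under cup 2 (prior 1/3): the dealer opened cup 2, so this case is ruled out; weight (1/3)·0 = 0.
The weights sum to 2/3.
So P(the pea under cup 3 | the dealer opened cup 2) = (1/3) / (2/3) = 1/2.

1/2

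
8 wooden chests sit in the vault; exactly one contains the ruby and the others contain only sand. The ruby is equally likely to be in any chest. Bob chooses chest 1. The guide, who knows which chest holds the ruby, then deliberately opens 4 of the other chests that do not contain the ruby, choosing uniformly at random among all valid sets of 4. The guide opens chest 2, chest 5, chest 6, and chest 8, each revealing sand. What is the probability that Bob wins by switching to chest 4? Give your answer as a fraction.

7/24

Consider each possible location of the ruby in turn.
If it is in chest 1 (prior 1/8): the guide has 35 equally likely choices, so probability 1/35; weight (1/8)·(1/35) = 1/280.
If it is in any of chests 2, 5, 6, and 8 (prior 1/8 each): that chest was opened and seen not to hold the prize — ruled out; weight (1/8)·0 = 0 each.
If it is in any of chests 3, 4, and 7 (prior 1/8 each): the guide has 15 equally likely choices, so probability 1/15; weight (1/8)·(1/15) = 1/120 each.
The weights sum to 1/35.
So P(the ruby in chest 4 | the guide opened chest 2, chest 5, chest 6, and chest 8) = (1/120) / (1/35) = 7/24.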